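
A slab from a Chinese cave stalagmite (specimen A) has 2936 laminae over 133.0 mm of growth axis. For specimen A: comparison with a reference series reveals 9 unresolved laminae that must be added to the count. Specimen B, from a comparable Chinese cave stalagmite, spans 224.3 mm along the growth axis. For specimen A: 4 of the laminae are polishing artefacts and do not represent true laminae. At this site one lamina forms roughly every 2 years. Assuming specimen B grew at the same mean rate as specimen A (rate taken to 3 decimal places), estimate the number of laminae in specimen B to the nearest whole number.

Specimen A: true lamina count = 2936 − 4 + 9 = 2941.
Specimen A: at 2 years per lamina, 2941 × 2 = 5882 years.
A: Mean rate = 133.0 mm / 5882 years ≈ 0.023 mm/yr.
For B, 224.3 / 0.023 = 9752.17 years; at 2 years per lamina that is 9752.17 / 2 ≈ 4876 laminae.

4876 laminae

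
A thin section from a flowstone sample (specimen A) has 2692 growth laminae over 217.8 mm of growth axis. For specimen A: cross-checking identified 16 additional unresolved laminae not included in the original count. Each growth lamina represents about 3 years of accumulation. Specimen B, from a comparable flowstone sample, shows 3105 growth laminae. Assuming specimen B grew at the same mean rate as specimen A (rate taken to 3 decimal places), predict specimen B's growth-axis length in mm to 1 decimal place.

251.5 mm

Specimen A: after corrections the count is 2692 + 16 = 2708 growth laminae.
Specimen A: at 3 years per growth lamina, 2708 × 3 = 8124 years.
A: Extension rate ≈ 217.8 / 8124 = 0.027 mm/yr.
Specimen B: 3105 growth laminae at 3 years each span 3105 × 3 = 9315 years. For B, 0.027 mm/year × 9315 years = 251.5 mm.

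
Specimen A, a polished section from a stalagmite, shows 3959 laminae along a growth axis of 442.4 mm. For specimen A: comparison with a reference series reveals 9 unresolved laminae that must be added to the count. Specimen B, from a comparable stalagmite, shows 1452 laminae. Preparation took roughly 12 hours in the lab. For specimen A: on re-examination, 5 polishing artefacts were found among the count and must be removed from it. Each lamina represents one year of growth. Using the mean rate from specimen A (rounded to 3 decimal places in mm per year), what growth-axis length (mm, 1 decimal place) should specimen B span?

162.6 mm

Specimen A: after corrections the count is 3959 − 5 + 9 = 3963 laminae.
A: Mean rate = 442.4 mm / 3963 years ≈ 0.112 mm/year.
Length of B = 0.112 × 1452 = 162.6 mm.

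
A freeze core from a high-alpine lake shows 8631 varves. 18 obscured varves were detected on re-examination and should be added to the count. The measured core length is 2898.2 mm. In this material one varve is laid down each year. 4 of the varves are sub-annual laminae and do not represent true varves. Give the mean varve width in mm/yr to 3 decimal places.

Adjusted count: 8631 − 4 + 18 = 8645 varves.
2898.2 mm over 8645 years gives 2898.2 / 8645 ≈ 0.335 mm/yr.

0.335 mm/yr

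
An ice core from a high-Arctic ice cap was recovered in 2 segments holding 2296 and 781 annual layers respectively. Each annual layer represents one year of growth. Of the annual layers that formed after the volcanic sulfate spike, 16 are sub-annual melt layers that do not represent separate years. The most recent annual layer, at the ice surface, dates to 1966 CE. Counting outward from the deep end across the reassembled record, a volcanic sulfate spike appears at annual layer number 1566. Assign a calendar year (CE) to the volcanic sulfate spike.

471 CE

Total annual layers = 2296 + 781 = 3077.
3077 − 1566 = 1511 annual layers lie beyond the volcanic sulfate spike toward the ice surface.
Removing the 16 false annual layers leaves 1511 − 16 = 1495 true annual layers beyond the volcanic sulfate spike.
1966 − 1495 = 471 CE.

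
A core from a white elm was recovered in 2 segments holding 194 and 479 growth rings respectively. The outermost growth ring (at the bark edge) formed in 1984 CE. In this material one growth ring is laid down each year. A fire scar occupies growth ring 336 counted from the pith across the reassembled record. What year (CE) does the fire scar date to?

1647 CE

Total growth rings = 194 + 479 = 673.
673 − 336 = 337 growth rings lie beyond the fire scar toward the bark edge.
The growth ring at the bark edge is 1984 CE, so the fire scar dates to 1984 − 337 = 1647 CE.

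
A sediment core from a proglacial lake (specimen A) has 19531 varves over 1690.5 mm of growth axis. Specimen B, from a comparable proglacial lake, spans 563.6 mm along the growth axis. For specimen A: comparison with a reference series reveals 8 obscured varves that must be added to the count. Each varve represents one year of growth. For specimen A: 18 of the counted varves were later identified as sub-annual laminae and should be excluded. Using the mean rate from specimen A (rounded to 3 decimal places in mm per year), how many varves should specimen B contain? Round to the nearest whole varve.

6478 varves

Specimen A: adjusted count: 19531 − 18 + 8 = 19521 varves.
A: 1690.5 mm over 19521 years gives 1690.5 / 19521 ≈ 0.087 mm/yr.
For B, 563.6 / 0.087 = 6478.16 years ≈ 6478 varves.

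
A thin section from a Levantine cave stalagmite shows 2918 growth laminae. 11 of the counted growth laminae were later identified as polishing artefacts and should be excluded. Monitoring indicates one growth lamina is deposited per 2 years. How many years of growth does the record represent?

5814 yr

True growth lamina count = 2918 − 11 = 2907.
2907 growth laminae at 2 years each span 2907 × 2 = 5814 years.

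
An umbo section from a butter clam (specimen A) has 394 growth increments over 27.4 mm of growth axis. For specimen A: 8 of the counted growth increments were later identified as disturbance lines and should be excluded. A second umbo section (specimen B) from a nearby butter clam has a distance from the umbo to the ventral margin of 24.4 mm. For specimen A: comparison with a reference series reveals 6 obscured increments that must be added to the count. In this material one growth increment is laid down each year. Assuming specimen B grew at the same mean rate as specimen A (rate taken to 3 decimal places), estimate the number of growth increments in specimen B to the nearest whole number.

Specimen A: true growth increment count = 394 − 8 + 6 = 392.
A: Extension rate ≈ 27.4 / 392 = 0.070 mm/yr.
Specimen B: 24.4 mm / 0.070 mm per year = 348.57 years ≈ 349 growth increments.

349 growth increments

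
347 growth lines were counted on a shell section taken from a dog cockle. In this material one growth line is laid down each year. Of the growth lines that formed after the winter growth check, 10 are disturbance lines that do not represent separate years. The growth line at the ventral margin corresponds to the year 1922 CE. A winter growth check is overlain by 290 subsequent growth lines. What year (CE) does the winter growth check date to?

1642 CE

290 growth lines formed after the winter growth check.
290 − 10 false = 280 true growth lines after the winter growth check.
Counting back 280 years from 1922 CE places the winter growth check in 1922 − 280 = 1642 CE.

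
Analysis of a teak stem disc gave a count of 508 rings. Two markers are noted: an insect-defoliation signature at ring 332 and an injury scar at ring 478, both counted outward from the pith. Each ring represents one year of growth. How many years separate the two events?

146 years

The two markers are separated by 478 − 332 = 146 rings.
One ring per year makes the interval 146 years.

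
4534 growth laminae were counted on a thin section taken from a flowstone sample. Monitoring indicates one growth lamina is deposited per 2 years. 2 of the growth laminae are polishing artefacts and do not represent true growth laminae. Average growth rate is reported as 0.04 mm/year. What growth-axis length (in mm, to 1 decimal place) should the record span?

362.6 mm

After corrections the count is 4534 − 2 = 4532 growth laminae.
4532 growth laminae at 2 years each span 4532 × 2 = 9064 years.
Predicted length = 0.04 mm/year × 9064 years = 362.6 mm.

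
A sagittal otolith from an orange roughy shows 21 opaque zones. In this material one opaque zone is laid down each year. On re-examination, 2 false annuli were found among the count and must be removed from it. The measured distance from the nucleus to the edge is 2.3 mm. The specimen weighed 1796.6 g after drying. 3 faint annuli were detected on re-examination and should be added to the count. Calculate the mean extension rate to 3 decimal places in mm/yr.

True opaque zone count = 21 − 2 + 3 = 22.
Mean rate = 2.3 mm / 22 years ≈ 0.105 mm/yr.

0.105 mm/yr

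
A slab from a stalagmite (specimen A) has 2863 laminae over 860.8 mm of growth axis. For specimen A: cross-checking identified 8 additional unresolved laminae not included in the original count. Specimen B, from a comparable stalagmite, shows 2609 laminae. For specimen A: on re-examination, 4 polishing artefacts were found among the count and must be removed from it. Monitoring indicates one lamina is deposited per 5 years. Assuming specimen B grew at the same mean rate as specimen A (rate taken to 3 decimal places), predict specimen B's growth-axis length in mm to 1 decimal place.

782.7 mm

Specimen A: adjusted count: 2863 − 4 + 8 = 2867 laminae.
Specimen A: 2867 laminae at 5 years each span 2867 × 5 = 14335 years.
A: Mean rate = 860.8 mm / 14335 years ≈ 0.060 mm per year.
Specimen B: 2609 laminae at 5 years each span 2609 × 5 = 13045 years. Length of B = 0.060 × 13045 = 782.7 mm.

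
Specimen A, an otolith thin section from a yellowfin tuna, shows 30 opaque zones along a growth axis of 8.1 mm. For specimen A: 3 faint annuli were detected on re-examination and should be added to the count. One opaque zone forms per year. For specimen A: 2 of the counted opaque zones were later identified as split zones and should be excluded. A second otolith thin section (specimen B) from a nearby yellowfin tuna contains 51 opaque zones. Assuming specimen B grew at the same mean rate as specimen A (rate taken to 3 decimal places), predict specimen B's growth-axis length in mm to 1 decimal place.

13.3 mm

Specimen A: adjusted count: 30 − 2 + 3 = 31 opaque zones.
A: Extension rate ≈ 8.1 / 31 = 0.261 mm/yr.
B's length ≈ 0.261 × 51 = 13.3 mm.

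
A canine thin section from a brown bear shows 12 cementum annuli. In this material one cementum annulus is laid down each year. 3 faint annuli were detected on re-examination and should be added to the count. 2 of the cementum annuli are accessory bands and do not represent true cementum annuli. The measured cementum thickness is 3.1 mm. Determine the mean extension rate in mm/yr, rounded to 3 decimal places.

0.238 mm/yr

True cementum annulus count = 12 − 2 + 3 = 13.
Extension rate ≈ 3.1 / 13 = 0.238 mm/yr.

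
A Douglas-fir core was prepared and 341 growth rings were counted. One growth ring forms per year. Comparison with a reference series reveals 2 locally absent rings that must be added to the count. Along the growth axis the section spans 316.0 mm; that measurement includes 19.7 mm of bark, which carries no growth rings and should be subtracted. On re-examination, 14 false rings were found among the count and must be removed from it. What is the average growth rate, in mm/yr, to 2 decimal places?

True growth ring count = 341 − 14 + 2 = 329.
Removing the 19.7 mm offcut leaves 316.0 − 19.7 = 296.3 mm.
Extension rate ≈ 296.3 / 329 = 0.90 mm/yr.

0.90 mm/yr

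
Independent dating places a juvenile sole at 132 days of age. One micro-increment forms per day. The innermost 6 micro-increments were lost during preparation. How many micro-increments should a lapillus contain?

One micro-increment per day gives 132 micro-increments over 132 days.
Subtracting the 6 micro-increments not captured gives 132 − 6 = 126 micro-increments in the record.

126 micro-increments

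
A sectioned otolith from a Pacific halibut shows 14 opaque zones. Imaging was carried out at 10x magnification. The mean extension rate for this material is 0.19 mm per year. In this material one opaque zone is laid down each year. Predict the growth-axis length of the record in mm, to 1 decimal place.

14 years of growth are recorded.
14 years at 0.19 mm/year gives 0.19 × 14 = 2.7 mm.

2.7 mm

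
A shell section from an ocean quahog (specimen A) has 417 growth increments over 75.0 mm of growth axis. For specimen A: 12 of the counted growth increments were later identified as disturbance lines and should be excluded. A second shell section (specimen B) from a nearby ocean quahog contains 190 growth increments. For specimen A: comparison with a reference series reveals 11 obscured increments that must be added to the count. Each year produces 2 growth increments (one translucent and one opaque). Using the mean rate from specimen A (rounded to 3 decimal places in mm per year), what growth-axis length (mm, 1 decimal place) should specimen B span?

Specimen A: adjusted count: 417 − 12 + 11 = 416 growth increments.
Specimen A: with 2 growth increments per year, 416 / 2 = 208 years.
A: Mean rate = 75.0 mm / 208 years ≈ 0.361 mm/year.
Specimen B: with 2 growth increments per year, 190 / 2 = 95 years. B's length ≈ 0.361 × 95 = 34.3 mm.

34.3 mm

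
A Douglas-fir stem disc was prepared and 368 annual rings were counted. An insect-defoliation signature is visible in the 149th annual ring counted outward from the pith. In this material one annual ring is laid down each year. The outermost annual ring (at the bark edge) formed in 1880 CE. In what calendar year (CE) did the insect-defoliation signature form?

1661 CE

The insect-defoliation signature sits at annual ring 149 from the pith, so 368 − 149 = 219 annual rings formed after it.
Counting back 219 years from 1880 CE places the insect-defoliation signature in 1880 − 219 = 1661 CE.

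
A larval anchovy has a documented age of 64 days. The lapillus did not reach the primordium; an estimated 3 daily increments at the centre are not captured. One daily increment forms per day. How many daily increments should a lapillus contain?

At one daily increment per day, 64 days correspond to 64 daily increments.
Less the 3 uncaptured daily increments: 64 − 3 = 61.

61 daily increments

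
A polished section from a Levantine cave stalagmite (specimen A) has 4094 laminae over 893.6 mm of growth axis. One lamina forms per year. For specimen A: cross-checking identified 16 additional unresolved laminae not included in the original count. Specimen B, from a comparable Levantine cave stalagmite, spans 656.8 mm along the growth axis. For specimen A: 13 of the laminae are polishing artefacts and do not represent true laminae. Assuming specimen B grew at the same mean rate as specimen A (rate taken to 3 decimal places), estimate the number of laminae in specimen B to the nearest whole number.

Specimen A: adjusted count: 4094 − 13 + 16 = 4097 laminae.
A: Extension rate ≈ 893.6 / 4097 = 0.218 mm per year.
Specimen B: 656.8 mm / 0.218 mm per year = 3012.84 years ≈ 3013 laminae.

3013 laminae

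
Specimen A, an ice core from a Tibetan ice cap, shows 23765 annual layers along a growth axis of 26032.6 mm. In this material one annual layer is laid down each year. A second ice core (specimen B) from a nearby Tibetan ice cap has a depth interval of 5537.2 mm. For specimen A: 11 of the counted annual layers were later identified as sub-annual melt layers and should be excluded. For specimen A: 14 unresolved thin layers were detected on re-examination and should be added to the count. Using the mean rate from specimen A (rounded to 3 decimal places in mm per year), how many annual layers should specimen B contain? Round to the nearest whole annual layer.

Specimen A: correcting the raw count gives 23765 − 11 + 14 = 23768 true annual layers.
A: Extension rate ≈ 26032.6 / 23768 = 1.095 mm/year.
For B, 5537.2 / 1.095 = 5056.80 years ≈ 5057 annual layers.

5057 annual layers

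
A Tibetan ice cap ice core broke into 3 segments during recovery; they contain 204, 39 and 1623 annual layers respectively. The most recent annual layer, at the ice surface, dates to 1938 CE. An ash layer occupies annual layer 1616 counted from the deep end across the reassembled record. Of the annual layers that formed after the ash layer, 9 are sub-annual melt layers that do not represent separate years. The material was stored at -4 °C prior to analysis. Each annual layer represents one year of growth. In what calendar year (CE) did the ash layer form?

1697 CE

Total annual layers = 204 + 39 + 1623 = 1866.
1866 − 1616 = 250 annual layers lie beyond the ash layer toward the ice surface.
Excluding 9 false annual layers: 250 − 9 = 241.
1938 − 241 = 1697 CE.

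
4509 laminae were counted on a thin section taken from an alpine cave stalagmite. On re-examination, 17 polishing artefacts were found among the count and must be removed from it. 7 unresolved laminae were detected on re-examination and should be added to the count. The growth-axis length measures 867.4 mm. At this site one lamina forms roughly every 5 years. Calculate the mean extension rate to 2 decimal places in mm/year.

After corrections the count is 4509 − 17 + 7 = 4499 laminae.
Multiplying by 5 years per lamina: 4499 × 5 = 22495 years.
Mean rate = 867.4 mm / 22495 years ≈ 0.04 mm/year.

0.04 mm/year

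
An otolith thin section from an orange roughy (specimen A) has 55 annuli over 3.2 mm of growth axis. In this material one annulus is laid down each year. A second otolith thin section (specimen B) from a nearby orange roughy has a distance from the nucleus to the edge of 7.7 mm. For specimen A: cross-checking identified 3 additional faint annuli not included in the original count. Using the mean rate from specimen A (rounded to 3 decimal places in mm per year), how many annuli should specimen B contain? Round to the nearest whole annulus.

Specimen A: correcting the raw count gives 55 + 3 = 58 true annuli.
A: Mean rate = 3.2 mm / 58 years ≈ 0.055 mm per year.
Specimen B: 7.7 mm / 0.055 mm per year = 140.00 years ≈ 140 annuli.

140 annuli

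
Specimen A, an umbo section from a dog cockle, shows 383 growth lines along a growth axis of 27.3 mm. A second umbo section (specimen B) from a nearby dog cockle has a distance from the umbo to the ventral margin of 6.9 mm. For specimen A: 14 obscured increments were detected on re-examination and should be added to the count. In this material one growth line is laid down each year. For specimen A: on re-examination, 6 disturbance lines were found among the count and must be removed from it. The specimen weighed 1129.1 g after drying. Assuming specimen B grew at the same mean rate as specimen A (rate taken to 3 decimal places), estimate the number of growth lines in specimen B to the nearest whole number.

99 growth lines

Specimen A: correcting the raw count gives 383 − 6 + 14 = 391 true growth lines.
A: Mean rate = 27.3 mm / 391 years ≈ 0.070 mm/year.
B spans 6.9 / 0.070 = 98.57 years ≈ 99 growth lines.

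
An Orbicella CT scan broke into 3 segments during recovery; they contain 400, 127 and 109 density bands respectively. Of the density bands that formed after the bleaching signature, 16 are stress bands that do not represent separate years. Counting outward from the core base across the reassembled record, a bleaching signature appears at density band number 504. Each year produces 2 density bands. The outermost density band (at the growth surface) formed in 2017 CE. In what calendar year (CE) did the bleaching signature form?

1959 CE

Total density bands = 400 + 127 + 109 = 636.
636 − 504 = 132 density bands lie beyond the bleaching signature toward the growth surface.
Excluding 16 false density bands: 132 − 16 = 116.
116 density bands at 2 per year is 116 / 2 = 58 years.
The density band at the growth surface is 2017 CE, so the bleaching signature dates to 2017 − 58 = 1959 CE.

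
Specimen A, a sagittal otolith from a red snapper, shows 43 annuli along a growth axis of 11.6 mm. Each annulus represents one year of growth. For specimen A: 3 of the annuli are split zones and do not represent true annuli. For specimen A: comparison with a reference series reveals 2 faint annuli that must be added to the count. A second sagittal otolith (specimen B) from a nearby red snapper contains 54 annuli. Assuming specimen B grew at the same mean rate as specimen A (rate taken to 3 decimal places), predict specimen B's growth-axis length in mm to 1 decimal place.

14.9 mm

Specimen A: adjusted count: 43 − 3 + 2 = 42 annuli.
A: Extension rate ≈ 11.6 / 42 = 0.276 mm/yr.
For B, 0.276 mm/year × 54 years = 14.9 mm.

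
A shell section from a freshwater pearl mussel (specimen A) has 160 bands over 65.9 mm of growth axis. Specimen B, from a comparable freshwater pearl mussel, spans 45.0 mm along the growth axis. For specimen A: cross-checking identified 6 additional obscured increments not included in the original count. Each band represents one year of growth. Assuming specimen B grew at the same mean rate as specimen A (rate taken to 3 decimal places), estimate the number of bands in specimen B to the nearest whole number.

113 bands

Specimen A: adjusted count: 160 + 6 = 166 bands.
A: Extension rate ≈ 65.9 / 166 = 0.397 mm/yr.
B spans 45.0 / 0.397 = 113.35 years ≈ 113 bands.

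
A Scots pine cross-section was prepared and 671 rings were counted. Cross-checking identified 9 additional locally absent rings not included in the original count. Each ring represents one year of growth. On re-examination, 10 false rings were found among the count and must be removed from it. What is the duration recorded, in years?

After corrections the count is 671 − 10 + 9 = 670 rings.
With a one-to-one ring periodicity this is 670 years.

670 yr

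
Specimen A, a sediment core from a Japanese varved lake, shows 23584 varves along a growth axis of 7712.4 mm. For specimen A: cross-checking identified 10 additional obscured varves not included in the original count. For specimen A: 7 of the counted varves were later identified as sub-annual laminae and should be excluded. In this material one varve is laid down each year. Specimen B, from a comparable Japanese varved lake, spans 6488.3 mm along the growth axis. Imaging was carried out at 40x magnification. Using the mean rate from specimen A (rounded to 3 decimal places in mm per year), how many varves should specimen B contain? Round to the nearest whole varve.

Specimen A: correcting the raw count gives 23584 − 7 + 10 = 23587 true varves.
A: Mean rate = 7712.4 mm / 23587 years ≈ 0.327 mm/yr.
Specimen B: 6488.3 mm / 0.327 mm per year = 19841.90 years ≈ 19842 varves.

19842 varves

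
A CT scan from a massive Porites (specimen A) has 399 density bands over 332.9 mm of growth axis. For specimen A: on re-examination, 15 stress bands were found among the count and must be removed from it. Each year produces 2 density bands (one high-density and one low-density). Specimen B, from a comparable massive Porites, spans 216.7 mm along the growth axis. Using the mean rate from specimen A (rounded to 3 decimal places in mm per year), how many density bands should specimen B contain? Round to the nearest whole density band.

250 density bands

Specimen A: adjusted count: 399 − 15 = 384 density bands.
Specimen A: with 2 density bands per year, 384 / 2 = 192 years.
A: Mean rate = 332.9 mm / 192 years ≈ 1.734 mm per year.
For B, 216.7 / 1.734 = 124.97 years; at 2 density bands per year that is 124.97 × 2 ≈ 250 density bands.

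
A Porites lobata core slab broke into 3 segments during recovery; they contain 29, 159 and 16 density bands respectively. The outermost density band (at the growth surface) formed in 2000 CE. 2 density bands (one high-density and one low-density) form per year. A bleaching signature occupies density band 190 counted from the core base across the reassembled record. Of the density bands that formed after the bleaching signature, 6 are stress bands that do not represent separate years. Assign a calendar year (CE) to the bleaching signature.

1996 CE

Total density bands = 29 + 159 + 16 = 204.
Between density band 190 and the growth surface there are 204 − 190 = 14 density bands.
Removing the 6 false density bands leaves 14 − 6 = 8 true density bands beyond the bleaching signature.
Dividing by 2 density bands per year: 8 / 2 = 4 years.
The density band at the growth surface is 2000 CE, so the bleaching signature dates to 2000 − 4 = 1996 CE.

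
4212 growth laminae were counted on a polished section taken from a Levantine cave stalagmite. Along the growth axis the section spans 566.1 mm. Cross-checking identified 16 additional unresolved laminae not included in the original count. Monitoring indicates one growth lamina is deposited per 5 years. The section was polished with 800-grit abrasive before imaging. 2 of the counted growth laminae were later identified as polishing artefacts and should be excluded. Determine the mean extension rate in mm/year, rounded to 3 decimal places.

0.027 mm/year

After corrections the count is 4212 − 2 + 16 = 4226 growth laminae.
4226 growth laminae at 5 years each span 4226 × 5 = 21130 years.
Extension rate ≈ 566.1 / 21130 = 0.027 mm/year.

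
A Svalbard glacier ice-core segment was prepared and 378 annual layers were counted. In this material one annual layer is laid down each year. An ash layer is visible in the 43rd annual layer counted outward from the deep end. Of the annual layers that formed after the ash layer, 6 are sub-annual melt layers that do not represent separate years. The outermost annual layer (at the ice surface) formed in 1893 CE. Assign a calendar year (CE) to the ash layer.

The ash layer sits at annual layer 43 from the deep end, so 378 − 43 = 335 annual layers formed after it.
Excluding 6 false annual layers: 335 − 6 = 329.
1893 − 329 = 1564 CE.

1564 CE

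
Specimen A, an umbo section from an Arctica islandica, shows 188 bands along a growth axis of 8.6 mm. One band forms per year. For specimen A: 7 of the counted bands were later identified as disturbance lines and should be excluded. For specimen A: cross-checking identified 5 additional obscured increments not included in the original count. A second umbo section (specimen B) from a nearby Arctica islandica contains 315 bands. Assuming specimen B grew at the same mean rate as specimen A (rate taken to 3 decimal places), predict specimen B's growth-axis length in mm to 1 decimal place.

14.5 mm

Specimen A: true band count = 188 − 7 + 5 = 186.
A: Extension rate ≈ 8.6 / 186 = 0.046 mm/year.
Length of B = 0.046 × 315 = 14.5 mm.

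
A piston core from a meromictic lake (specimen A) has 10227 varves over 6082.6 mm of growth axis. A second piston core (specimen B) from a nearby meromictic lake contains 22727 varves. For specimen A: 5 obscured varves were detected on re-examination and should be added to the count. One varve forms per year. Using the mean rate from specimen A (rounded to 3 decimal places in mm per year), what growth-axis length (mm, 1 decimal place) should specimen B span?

13499.8 mm

Specimen A: correcting the raw count gives 10227 + 5 = 10232 true varves.
A: 6082.6 mm over 10232 years gives 6082.6 / 10232 ≈ 0.594 mm per year.
Length of B = 0.594 × 22727 = 13499.8 mm.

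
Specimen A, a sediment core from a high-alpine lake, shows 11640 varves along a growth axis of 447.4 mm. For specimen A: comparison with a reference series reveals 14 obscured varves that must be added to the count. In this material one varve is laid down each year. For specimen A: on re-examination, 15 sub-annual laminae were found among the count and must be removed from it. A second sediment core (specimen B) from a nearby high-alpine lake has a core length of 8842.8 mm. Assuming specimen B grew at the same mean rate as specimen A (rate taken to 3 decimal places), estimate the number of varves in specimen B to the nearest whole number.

Specimen A: after corrections the count is 11640 − 15 + 14 = 11639 varves.
A: Mean rate = 447.4 mm / 11639 years ≈ 0.038 mm/yr.
B spans 8842.8 / 0.038 = 232705.26 years ≈ 232705 varves.

232705 varves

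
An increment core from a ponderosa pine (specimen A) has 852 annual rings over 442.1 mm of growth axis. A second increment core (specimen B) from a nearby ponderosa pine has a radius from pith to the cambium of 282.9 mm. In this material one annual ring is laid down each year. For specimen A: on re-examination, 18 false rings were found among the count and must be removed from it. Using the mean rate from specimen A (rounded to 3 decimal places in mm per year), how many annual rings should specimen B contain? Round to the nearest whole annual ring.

534 annual rings

Specimen A: adjusted count: 852 − 18 = 834 annual rings.
A: Mean rate = 442.1 mm / 834 years ≈ 0.530 mm/year.
For B, 282.9 / 0.530 = 533.77 years ≈ 534 annual rings.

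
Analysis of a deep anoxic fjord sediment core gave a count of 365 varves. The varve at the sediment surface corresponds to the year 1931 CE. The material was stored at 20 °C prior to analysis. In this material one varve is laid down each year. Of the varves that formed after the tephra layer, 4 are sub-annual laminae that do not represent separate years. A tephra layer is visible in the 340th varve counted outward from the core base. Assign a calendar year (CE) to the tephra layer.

1910 CE

Between varve 340 and the sediment surface there are 365 − 340 = 25 varves.
25 − 4 false = 21 true varves after the tephra layer.
Counting back 21 years from 1931 CE places the tephra layer in 1931 − 21 = 1910 CE.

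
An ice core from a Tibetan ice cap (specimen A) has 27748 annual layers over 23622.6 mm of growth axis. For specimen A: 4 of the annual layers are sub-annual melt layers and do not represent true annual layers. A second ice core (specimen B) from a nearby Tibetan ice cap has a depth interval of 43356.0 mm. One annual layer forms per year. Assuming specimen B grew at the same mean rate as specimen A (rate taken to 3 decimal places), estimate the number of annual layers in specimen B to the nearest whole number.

50947 annual layers

Specimen A: true annual layer count = 27748 − 4 = 27744.
A: 23622.6 mm over 27744 years gives 23622.6 / 27744 ≈ 0.851 mm/year.
B spans 43356.0 / 0.851 = 50947.12 years ≈ 50947 annual layers.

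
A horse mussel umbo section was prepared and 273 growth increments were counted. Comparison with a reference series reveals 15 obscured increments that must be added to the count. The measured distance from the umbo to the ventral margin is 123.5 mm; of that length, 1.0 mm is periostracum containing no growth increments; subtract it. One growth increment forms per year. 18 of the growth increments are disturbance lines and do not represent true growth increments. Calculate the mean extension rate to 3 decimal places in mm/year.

After corrections the count is 273 − 18 + 15 = 270 growth increments.
Net length = 123.5 − 1.0 = 122.5 mm.
122.5 mm over 270 years gives 122.5 / 270 ≈ 0.454 mm/year.

0.454 mm/year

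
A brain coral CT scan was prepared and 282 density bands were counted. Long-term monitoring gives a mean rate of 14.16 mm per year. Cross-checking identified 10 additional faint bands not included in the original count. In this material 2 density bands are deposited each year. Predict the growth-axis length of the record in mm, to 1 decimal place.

Adjusted count: 282 + 10 = 292 density bands.
292 density bands at 2 per year is 292 / 2 = 146 years.
146 years at 14.16 mm/year gives 14.16 × 146 = 2067.4 mm.

2067.4 mm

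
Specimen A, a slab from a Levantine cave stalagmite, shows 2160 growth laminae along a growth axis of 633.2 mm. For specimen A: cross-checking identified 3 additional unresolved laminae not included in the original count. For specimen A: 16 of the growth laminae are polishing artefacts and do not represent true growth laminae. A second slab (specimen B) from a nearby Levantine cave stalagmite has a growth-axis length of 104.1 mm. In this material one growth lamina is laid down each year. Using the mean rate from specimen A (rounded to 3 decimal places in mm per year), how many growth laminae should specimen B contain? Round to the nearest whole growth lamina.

353 growth laminae

Specimen A: correcting the raw count gives 2160 − 16 + 3 = 2147 true growth laminae.
A: 633.2 mm over 2147 years gives 633.2 / 2147 ≈ 0.295 mm/yr.
B spans 104.1 / 0.295 = 352.88 years ≈ 353 growth laminae.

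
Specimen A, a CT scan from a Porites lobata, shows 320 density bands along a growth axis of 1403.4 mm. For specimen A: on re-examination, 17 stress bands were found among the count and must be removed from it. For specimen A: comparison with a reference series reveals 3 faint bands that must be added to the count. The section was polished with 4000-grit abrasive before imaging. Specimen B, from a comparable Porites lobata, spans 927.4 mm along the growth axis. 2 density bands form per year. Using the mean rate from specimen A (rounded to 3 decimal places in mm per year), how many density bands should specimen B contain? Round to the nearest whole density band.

Specimen A: after corrections the count is 320 − 17 + 3 = 306 density bands.
Specimen A: with 2 density bands per year, 306 / 2 = 153 years.
A: Extension rate ≈ 1403.4 / 153 = 9.173 mm per year.
B spans 927.4 / 9.173 = 101.10 years; at 2 density bands per year that is 101.10 × 2 ≈ 202 density bands.

202 density bands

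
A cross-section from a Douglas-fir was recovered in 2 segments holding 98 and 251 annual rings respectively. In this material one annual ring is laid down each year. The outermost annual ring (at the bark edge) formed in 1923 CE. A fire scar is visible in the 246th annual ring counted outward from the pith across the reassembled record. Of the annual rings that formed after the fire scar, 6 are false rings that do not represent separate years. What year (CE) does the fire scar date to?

1826 CE

Total annual rings = 98 + 251 = 349.
349 − 246 = 103 annual rings lie beyond the fire scar toward the bark edge.
103 − 6 false = 97 true annual rings after the fire scar.
1923 − 97 = 1826 CE.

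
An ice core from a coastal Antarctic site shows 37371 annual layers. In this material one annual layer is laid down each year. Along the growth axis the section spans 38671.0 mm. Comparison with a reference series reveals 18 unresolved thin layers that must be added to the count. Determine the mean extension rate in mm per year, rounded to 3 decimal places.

After corrections the count is 37371 + 18 = 37389 annual layers.
38671.0 mm over 37389 years gives 38671.0 / 37389 ≈ 1.034 mm per year.

1.034 mm per year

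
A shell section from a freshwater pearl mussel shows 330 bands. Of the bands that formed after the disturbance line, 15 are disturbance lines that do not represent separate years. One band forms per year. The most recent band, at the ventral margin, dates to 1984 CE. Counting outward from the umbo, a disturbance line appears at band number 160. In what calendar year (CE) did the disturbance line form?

1829 CE

330 − 160 = 170 bands lie beyond the disturbance line toward the ventral margin.
170 − 15 false = 155 true bands after the disturbance line.
1984 − 155 = 1829 CE.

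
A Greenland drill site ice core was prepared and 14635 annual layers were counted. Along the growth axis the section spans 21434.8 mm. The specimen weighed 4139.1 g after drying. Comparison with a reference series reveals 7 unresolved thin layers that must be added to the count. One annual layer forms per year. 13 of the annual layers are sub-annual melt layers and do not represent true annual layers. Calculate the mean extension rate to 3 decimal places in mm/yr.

1.465 mm/yr

True annual layer count = 14635 − 13 + 7 = 14629.
Mean rate = 21434.8 mm / 14629 years ≈ 1.465 mm/yr.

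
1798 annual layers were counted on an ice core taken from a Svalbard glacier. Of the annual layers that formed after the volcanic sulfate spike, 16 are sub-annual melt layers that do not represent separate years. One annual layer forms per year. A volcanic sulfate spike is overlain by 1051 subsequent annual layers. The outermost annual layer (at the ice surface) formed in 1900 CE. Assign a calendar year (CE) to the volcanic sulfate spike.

1051 annual layers post-date the volcanic sulfate spike.
1051 − 16 false = 1035 true annual layers after the volcanic sulfate spike.
1900 − 1035 = 865 CE.

865 CE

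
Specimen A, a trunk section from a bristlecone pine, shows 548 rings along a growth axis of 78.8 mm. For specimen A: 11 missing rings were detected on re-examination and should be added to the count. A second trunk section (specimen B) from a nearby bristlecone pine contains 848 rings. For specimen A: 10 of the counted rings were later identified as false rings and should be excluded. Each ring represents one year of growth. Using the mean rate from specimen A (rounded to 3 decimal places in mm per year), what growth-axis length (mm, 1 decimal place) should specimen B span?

122.1 mm

Specimen A: correcting the raw count gives 548 − 10 + 11 = 549 true rings.
A: 78.8 mm over 549 years gives 78.8 / 549 ≈ 0.144 mm/yr.
For B, 0.144 mm/year × 848 years = 122.1 mm.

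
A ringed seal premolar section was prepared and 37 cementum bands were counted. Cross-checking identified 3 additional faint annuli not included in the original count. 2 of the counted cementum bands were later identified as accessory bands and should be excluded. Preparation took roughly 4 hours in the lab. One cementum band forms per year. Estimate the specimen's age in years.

After corrections the count is 37 − 2 + 3 = 38 cementum bands.
At one cementum band per year, that is 38 years.

38 years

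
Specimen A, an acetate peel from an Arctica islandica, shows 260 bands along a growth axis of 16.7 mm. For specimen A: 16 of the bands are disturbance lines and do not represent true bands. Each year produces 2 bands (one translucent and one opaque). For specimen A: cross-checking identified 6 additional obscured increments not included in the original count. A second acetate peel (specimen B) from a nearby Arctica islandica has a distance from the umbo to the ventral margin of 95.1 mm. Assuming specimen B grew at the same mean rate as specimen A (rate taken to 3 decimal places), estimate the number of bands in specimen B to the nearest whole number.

1419 bands

Specimen A: after corrections the count is 260 − 16 + 6 = 250 bands.
Specimen A: dividing by 2 bands per year: 250 / 2 = 125 years.
A: 16.7 mm over 125 years gives 16.7 / 125 ≈ 0.134 mm/yr.
Specimen B: 95.1 mm / 0.134 mm per year = 709.70 years; at 2 bands per year that is 709.70 × 2 ≈ 1419 bands.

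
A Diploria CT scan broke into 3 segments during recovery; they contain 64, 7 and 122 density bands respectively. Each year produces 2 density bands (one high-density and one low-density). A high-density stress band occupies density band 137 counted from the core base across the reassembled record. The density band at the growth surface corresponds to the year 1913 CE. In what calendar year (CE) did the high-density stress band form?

1885 CE

Total density bands = 64 + 7 + 122 = 193.
193 − 137 = 56 density bands lie beyond the high-density stress band toward the growth surface.
Dividing by 2 density bands per year: 56 / 2 = 28 years.
The density band at the growth surface is 1913 CE, so the high-density stress band dates to 1913 − 28 = 1885 CE.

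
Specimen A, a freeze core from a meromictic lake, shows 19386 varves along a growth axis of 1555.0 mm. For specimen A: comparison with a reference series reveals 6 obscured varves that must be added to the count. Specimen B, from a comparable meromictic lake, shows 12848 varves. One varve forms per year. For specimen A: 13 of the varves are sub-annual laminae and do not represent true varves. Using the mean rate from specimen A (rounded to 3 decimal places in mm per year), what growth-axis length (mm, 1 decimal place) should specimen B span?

Specimen A: after corrections the count is 19386 − 13 + 6 = 19379 varves.
A: Extension rate ≈ 1555.0 / 19379 = 0.080 mm per year.
B's length ≈ 0.080 × 12848 = 1027.8 mm.

1027.8 mm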